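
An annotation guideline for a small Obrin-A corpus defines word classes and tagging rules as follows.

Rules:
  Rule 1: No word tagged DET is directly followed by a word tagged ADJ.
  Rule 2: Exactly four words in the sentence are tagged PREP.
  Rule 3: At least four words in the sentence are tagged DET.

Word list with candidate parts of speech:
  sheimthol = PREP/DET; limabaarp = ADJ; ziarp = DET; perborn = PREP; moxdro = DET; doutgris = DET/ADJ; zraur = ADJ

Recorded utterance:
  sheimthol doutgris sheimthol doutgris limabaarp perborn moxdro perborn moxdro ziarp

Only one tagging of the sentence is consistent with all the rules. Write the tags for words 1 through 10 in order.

PREP DET PREP ADJ ADJ PREP DET PREP DET DET

Candidates per position — 1:sheimthol {PREP,DET}; 2:doutgris {DET,ADJ}; 3:sheimthol {PREP,DET}; 4:doutgris {DET,ADJ}; 5:limabaarp {ADJ}; 6:perborn {PREP}; 7:moxdro {DET}; 8:perborn {PREP}; 9:moxdro {DET}; 10:ziarp {DET}.
At position 1, choosing DET makes rule 2 impossible to satisfy; hence PREP.
At position 3, choosing DET makes rule 1 impossible to satisfy; hence PREP.
At position 4, choosing DET makes rule 1 impossible to satisfy; hence ADJ.
At position 2, choosing ADJ makes rule 3 impossible to satisfy; hence DET.
So the tagging must be: PREP DET PREP ADJ ADJ PREP DET PREP DET DET.
Checking: rule 1 ✓; rule 2 ✓; rule 3 ✓.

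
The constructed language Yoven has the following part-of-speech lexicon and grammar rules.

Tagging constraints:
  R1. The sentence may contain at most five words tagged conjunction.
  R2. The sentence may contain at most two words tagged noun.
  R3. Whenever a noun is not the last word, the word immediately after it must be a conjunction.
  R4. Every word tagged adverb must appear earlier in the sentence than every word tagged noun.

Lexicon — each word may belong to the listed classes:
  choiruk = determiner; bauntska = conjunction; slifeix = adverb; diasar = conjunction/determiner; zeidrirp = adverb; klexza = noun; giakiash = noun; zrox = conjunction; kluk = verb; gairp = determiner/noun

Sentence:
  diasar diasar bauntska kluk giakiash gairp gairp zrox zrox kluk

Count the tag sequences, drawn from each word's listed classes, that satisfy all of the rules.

0

Candidates per position — 1:diasar {conjunction,determiner}; 2:diasar {conjunction,determiner}; 3:bauntska {conjunction}; 4:kluk {verb}; 5:giakiash {noun}; 6:gairp {determiner,noun}; 7:gairp {determiner,noun}; 8:zrox {conjunction}; 9:zrox {conjunction}; 10:kluk {verb}.
There are 16 candidate sequences in total.
Rule 3 cannot be satisfied by any choice of tags from the lexicon.
So there is no consistent tagging.
Count = 0.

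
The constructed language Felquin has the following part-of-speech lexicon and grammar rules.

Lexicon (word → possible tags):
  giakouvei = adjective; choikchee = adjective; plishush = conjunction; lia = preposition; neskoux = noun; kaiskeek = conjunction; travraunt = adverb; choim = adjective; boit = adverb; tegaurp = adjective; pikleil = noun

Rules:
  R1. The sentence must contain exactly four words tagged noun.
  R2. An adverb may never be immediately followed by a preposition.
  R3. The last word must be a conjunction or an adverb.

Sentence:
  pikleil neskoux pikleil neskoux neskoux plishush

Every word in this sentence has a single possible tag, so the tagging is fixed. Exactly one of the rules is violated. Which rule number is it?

1

Fixed tagging: noun noun noun noun noun conjunction.
Rule check: R1 ✗, R2 ✓, R3 ✓.
Only rule 1 fails.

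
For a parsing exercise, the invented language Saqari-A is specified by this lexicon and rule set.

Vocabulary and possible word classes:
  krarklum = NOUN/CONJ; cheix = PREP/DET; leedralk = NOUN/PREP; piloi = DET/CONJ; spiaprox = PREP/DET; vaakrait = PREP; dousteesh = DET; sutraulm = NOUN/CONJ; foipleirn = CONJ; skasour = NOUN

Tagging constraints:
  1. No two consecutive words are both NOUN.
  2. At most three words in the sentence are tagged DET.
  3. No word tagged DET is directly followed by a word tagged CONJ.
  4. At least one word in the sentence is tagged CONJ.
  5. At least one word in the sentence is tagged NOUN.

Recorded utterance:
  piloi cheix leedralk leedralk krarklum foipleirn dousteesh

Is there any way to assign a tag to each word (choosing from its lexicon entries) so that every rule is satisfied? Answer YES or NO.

Candidates per position — 1:piloi {DET,CONJ}; 2:cheix {PREP,DET}; 3:leedralk {NOUN,PREP}; 4:leedralk {NOUN,PREP}; 5:krarklum {NOUN,CONJ}; 6:foipleirn {CONJ}; 7:dousteesh {DET}.
One satisfying assignment: CONJ DET PREP NOUN CONJ CONJ DET.
Check: rule 1 ✓; rule 2 ✓; rule 3 ✓; rule 4 ✓; rule 5 ✓.

YES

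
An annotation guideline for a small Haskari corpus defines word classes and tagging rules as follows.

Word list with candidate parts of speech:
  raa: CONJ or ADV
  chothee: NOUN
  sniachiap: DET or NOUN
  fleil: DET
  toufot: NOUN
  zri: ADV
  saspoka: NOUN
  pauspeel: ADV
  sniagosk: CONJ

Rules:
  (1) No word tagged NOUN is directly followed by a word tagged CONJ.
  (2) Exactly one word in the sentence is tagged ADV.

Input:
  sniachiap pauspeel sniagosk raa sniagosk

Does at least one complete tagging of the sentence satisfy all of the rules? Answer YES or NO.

YES

Candidates per position — 1:sniachiap {DET,NOUN}; 2:pauspeel {ADV}; 3:sniagosk {CONJ}; 4:raa {CONJ,ADV}; 5:sniagosk {CONJ}.
One satisfying assignment: DET ADV CONJ CONJ CONJ.
Check: rule 1 satisfied; rule 2 satisfied.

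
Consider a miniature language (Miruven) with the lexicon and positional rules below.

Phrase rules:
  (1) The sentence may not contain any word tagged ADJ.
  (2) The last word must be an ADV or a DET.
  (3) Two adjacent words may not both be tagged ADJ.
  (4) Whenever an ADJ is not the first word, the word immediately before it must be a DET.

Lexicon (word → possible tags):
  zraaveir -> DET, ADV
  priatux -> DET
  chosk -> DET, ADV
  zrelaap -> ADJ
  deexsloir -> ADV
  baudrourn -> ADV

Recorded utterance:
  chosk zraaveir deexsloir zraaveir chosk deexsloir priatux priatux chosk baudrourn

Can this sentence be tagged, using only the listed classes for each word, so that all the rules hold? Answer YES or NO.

Candidates per position — 1:chosk {DET,ADV}; 2:zraaveir {DET,ADV}; 3:deexsloir {ADV}; 4:zraaveir {DET,ADV}; 5:chosk {DET,ADV}; 6:deexsloir {ADV}; 7:priatux {DET}; 8:priatux {DET}; 9:chosk {DET,ADV}; 10:baudrourn {ADV}.
One satisfying assignment: DET DET ADV ADV DET ADV DET DET ADV ADV.
Verifying each rule — rule 1 ok; rule 2 ok; rule 3 ok; rule 4 ok.

YES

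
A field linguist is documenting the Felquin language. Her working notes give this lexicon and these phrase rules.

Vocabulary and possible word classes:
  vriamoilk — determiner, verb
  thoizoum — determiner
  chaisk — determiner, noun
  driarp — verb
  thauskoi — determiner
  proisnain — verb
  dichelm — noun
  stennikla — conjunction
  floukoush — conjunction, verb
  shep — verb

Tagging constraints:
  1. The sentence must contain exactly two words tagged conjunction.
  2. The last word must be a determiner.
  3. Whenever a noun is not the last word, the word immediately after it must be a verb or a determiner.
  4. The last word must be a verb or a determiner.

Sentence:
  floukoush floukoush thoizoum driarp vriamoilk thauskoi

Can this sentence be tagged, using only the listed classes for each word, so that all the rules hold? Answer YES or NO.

Candidates per position — 1:floukoush {conjunction,verb}; 2:floukoush {conjunction,verb}; 3:thoizoum {determiner}; 4:driarp {verb}; 5:vriamoilk {determiner,verb}; 6:thauskoi {determiner}.
One satisfying assignment: conjunction conjunction determiner verb determiner determiner.
Checking: rule 1 ok; rule 2 ok; rule 3 ok; rule 4 ok.

YES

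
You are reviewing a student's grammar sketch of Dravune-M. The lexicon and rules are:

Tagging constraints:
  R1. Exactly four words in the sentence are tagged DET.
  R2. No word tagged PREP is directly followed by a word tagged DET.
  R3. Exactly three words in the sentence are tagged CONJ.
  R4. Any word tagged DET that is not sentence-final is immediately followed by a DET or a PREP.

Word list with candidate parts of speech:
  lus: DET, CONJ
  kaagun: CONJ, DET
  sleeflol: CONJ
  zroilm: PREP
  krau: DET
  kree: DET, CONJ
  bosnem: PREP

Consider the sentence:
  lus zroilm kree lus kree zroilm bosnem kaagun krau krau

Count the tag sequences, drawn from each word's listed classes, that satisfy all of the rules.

2

Candidates per position — 1:lus {DET,CONJ}; 2:zroilm {PREP}; 3:kree {DET,CONJ}; 4:lus {DET,CONJ}; 5:kree {DET,CONJ}; 6:zroilm {PREP}; 7:bosnem {PREP}; 8:kaagun {CONJ,DET}; 9:krau {DET}; 10:krau {DET}.
There are 32 candidate sequences in total.
The sequences that satisfy every rule: DET PREP CONJ CONJ DET PREP PREP CONJ DET DET; CONJ PREP CONJ DET DET PREP PREP CONJ DET DET.
Count = 2.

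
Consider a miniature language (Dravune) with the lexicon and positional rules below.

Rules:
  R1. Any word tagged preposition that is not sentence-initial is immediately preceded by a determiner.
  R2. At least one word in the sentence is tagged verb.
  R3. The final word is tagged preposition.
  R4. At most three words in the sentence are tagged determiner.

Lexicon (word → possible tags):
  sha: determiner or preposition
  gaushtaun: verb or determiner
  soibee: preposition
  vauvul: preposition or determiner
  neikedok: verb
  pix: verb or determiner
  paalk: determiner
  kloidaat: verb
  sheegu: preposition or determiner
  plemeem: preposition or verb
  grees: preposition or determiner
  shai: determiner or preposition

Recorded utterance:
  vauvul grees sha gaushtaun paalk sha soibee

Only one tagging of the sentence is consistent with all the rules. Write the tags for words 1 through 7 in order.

Candidates per position — 1:vauvul {preposition,determiner}; 2:grees {preposition,determiner}; 3:sha {determiner,preposition}; 4:gaushtaun {verb,determiner}; 5:paalk {determiner}; 6:sha {determiner,preposition}; 7:soibee {preposition}.
At position 4, choosing determiner makes rule 2 impossible to satisfy; hence verb.
At position 6, choosing preposition makes rule 1 impossible to satisfy; hence determiner.
The remaining ambiguous positions (1, 2, 3) are resolved jointly — only one combination satisfies every rule.
The unique satisfying tagging is: preposition determiner preposition verb determiner determiner preposition.
Verifying each rule — rule 1 satisfied; rule 2 satisfied; rule 3 satisfied; rule 4 satisfied.

preposition determiner preposition verb determiner determiner preposition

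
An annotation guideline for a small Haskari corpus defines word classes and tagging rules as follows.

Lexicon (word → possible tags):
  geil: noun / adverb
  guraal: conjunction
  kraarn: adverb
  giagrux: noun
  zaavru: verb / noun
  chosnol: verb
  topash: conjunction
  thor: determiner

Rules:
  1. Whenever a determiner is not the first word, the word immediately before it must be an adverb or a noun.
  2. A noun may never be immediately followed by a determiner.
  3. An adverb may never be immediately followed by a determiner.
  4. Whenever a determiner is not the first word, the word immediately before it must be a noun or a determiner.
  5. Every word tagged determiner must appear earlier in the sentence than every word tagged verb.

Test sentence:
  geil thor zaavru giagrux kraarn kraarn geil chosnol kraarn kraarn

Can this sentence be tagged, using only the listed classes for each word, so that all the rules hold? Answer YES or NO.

Candidates per position — 1:geil {noun,adverb}; 2:thor {determiner}; 3:zaavru {verb,noun}; 4:giagrux {noun}; 5:kraarn {adverb}; 6:kraarn {adverb}; 7:geil {noun,adverb}; 8:chosnol {verb}; 9:kraarn {adverb}; 10:kraarn {adverb}.
Every candidate sequence violates at least one rule; no consistent tagging exists.

NO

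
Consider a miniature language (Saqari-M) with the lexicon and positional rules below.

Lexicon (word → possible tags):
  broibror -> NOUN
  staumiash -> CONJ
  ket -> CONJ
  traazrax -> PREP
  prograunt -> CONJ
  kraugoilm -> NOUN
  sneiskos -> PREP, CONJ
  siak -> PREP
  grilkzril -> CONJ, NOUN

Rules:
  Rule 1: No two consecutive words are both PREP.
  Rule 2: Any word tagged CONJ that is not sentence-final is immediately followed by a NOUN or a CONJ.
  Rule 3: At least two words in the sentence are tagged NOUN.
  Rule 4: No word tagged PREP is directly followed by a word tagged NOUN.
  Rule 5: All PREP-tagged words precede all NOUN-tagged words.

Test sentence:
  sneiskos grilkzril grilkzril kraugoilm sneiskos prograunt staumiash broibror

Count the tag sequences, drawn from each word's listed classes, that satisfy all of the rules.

6

Candidates per position — 1:sneiskos {PREP,CONJ}; 2:grilkzril {CONJ,NOUN}; 3:grilkzril {CONJ,NOUN}; 4:kraugoilm {NOUN}; 5:sneiskos {PREP,CONJ}; 6:prograunt {CONJ}; 7:staumiash {CONJ}; 8:broibror {NOUN}.
There are 16 candidate sequences in total.
Checking each against the rules leaves 6 sequences.
Count = 6.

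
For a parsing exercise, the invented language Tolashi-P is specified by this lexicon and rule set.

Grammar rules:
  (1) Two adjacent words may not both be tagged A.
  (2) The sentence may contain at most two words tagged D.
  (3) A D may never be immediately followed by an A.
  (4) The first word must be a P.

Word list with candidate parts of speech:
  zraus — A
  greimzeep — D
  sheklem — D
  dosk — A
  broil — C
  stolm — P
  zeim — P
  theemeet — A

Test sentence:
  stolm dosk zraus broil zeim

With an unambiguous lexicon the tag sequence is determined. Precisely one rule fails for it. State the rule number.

1

Fixed tagging: P A A C P.
Rule check: R1 fails, R2 ok, R3 ok, R4 ok.
Only rule 1 fails.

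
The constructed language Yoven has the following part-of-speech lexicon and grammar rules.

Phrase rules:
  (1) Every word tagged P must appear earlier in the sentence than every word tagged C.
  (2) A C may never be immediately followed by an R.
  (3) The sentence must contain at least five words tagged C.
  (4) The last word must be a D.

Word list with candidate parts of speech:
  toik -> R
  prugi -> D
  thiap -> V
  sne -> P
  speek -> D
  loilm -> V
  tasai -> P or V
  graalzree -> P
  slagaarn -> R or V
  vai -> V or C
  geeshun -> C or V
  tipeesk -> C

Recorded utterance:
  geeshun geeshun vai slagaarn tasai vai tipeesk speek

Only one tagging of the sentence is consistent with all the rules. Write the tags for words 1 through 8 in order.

C C C V V C C D

Candidates per position — 1:geeshun {C,V}; 2:geeshun {C,V}; 3:vai {V,C}; 4:slagaarn {R,V}; 5:tasai {P,V}; 6:vai {V,C}; 7:tipeesk {C}; 8:speek {D}.
Word 1 cannot be V — rule 3 would then fail for every completion. It is C.
Word 2 cannot be V — rule 3 would then fail for every completion. It is C.
Word 3 cannot be V — rule 3 would then fail for every completion. It is C.
Word 4 cannot be R — rule 2 would then fail for every completion. It is V.
Word 5 cannot be P — rule 1 would then fail for every completion. It is V.
Word 6 cannot be V — rule 3 would then fail for every completion. It is C.
The unique satisfying tagging is: C C C V V C C D.
Verifying each rule — rule 1 satisfied; rule 2 satisfied; rule 3 satisfied; rule 4 satisfied.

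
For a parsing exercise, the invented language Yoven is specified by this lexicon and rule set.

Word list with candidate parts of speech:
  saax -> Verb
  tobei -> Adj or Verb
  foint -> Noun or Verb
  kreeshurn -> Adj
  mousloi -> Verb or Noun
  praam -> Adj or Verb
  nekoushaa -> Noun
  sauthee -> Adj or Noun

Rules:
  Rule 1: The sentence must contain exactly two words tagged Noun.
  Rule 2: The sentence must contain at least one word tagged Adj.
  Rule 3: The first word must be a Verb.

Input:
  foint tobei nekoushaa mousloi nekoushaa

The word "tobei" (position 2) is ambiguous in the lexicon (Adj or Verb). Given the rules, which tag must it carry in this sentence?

Candidates per position — 1:foint {Noun,Verb}; 2:tobei {Adj,Verb}; 3:nekoushaa {Noun}; 4:mousloi {Verb,Noun}; 5:nekoushaa {Noun}.
Word 1 cannot be Noun — rule 1 would then fail for every completion. It is Verb.
Word 2 cannot be Verb — rule 2 would then fail for every completion. It is Adj.
Word 4 cannot be Noun — rule 1 would then fail for every completion. It is Verb.
So the tagging must be: Verb Adj Noun Verb Noun.
Checking: rule 1 holds; rule 2 holds; rule 3 holds.

Adj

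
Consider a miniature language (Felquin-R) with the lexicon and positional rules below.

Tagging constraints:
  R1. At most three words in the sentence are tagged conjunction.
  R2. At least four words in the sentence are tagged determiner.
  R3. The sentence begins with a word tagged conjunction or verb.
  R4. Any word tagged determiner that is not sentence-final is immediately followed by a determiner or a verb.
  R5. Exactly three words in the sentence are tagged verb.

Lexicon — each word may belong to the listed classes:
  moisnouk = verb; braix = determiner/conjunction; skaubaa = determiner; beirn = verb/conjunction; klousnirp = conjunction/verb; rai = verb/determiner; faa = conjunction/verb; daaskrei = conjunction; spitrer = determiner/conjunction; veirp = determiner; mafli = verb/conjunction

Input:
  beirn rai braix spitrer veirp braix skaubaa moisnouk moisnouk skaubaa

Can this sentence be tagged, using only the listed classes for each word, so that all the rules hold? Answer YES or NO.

Candidates per position — 1:beirn {verb,conjunction}; 2:rai {verb,determiner}; 3:braix {determiner,conjunction}; 4:spitrer {determiner,conjunction}; 5:veirp {determiner}; 6:braix {determiner,conjunction}; 7:skaubaa {determiner}; 8:moisnouk {verb}; 9:moisnouk {verb}; 10:skaubaa {determiner}.
One satisfying assignment: conjunction verb conjunction determiner determiner determiner determiner verb verb determiner.
Check: rule 1 satisfied; rule 2 satisfied; rule 3 satisfied; rule 4 satisfied; rule 5 satisfied.

YES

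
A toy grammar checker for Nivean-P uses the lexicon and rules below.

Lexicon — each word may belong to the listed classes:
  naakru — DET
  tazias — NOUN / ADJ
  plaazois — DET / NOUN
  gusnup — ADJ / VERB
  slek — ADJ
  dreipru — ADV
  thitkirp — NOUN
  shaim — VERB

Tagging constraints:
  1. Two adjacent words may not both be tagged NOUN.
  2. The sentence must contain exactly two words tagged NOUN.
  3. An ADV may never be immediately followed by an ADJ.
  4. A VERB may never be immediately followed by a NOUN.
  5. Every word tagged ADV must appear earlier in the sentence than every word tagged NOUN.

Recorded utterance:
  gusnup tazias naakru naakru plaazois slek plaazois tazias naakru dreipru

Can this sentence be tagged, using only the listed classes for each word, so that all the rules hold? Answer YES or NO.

Candidates per position — 1:gusnup {ADJ,VERB}; 2:tazias {NOUN,ADJ}; 3:naakru {DET}; 4:naakru {DET}; 5:plaazois {DET,NOUN}; 6:slek {ADJ}; 7:plaazois {DET,NOUN}; 8:tazias {NOUN,ADJ}; 9:naakru {DET}; 10:dreipru {ADV}.
Every candidate sequence violates at least one rule; no consistent tagging exists.

NO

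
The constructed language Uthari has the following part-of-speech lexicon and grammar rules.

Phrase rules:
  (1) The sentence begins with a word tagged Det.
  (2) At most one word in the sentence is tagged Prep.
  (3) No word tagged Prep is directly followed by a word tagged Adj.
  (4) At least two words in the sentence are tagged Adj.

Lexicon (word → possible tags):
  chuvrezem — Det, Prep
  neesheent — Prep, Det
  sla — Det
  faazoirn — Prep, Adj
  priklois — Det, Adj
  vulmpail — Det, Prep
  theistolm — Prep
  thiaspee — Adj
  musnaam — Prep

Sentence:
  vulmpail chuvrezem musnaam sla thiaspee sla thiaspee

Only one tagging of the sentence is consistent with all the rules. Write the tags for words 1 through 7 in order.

Candidates per position — 1:vulmpail {Det,Prep}; 2:chuvrezem {Det,Prep}; 3:musnaam {Prep}; 4:sla {Det}; 5:thiaspee {Adj}; 6:sla {Det}; 7:thiaspee {Adj}.
Position 1: tagging it Prep would leave rule 1 unsatisfiable, so it must be Det.
Position 2: tagging it Prep would leave rule 2 unsatisfiable, so it must be Det.
That leaves exactly one tagging: Det Det Prep Det Adj Det Adj.
Check: rule 1 satisfied; rule 2 satisfied; rule 3 satisfied; rule 4 satisfied.

Det Det Prep Det Adj Det Adj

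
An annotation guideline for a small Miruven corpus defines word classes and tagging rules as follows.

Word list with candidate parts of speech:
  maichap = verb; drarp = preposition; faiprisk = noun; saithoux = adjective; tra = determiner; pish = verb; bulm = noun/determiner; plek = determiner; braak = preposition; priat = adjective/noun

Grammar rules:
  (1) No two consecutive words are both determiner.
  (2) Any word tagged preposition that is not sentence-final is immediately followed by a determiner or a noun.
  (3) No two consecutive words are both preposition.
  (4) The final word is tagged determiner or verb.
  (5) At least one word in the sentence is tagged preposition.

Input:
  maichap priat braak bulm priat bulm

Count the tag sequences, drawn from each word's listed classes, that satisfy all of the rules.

8

Candidates per position — 1:maichap {verb}; 2:priat {adjective,noun}; 3:braak {preposition}; 4:bulm {noun,determiner}; 5:priat {adjective,noun}; 6:bulm {noun,determiner}.
There are 16 candidate sequences in total.
Checking each against the rules leaves 8 sequences.
Count = 8.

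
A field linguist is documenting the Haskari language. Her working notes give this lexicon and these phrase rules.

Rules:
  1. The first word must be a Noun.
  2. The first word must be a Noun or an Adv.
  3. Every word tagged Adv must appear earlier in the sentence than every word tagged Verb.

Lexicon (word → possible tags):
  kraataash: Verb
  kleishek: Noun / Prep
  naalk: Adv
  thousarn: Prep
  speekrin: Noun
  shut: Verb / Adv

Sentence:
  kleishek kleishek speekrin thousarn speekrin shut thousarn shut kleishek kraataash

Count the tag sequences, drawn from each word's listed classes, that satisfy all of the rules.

Candidates per position — 1:kleishek {Noun,Prep}; 2:kleishek {Noun,Prep}; 3:speekrin {Noun}; 4:thousarn {Prep}; 5:speekrin {Noun}; 6:shut {Verb,Adv}; 7:thousarn {Prep}; 8:shut {Verb,Adv}; 9:kleishek {Noun,Prep}; 10:kraataash {Verb}.
There are 32 candidate sequences in total.
Checking each against the rules leaves 12 sequences.
Count = 12.

12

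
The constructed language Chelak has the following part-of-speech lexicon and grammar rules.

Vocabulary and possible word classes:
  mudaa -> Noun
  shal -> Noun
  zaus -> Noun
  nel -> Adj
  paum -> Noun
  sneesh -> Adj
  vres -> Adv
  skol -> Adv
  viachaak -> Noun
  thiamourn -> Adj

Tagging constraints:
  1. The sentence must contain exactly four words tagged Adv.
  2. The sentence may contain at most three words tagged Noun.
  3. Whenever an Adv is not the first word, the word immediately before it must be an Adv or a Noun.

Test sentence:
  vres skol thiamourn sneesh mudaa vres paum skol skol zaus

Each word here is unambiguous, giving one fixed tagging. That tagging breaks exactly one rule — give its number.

1

Fixed tagging: Adv Adv Adj Adj Noun Adv Noun Adv Adv Noun.
Applying the rules: R1 fail, R2 pass, R3 pass.
Only rule 1 fails.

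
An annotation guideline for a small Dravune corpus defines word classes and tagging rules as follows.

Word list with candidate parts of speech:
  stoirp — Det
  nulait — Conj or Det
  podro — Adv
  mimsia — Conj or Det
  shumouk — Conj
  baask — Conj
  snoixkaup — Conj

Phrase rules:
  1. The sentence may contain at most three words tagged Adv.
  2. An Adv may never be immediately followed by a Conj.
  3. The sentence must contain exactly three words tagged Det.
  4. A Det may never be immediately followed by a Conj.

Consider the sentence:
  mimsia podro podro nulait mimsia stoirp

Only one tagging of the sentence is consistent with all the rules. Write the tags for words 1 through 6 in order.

Conj Adv Adv Det Det Det

Candidates per position — 1:mimsia {Conj,Det}; 2:podro {Adv}; 3:podro {Adv}; 4:nulait {Conj,Det}; 5:mimsia {Conj,Det}; 6:stoirp {Det}.
Position 4: tagging it Conj would leave rule 2 unsatisfiable, so it must be Det.
Position 5: tagging it Conj would leave rule 4 unsatisfiable, so it must be Det.
Position 1: tagging it Det would leave rule 3 unsatisfiable, so it must be Conj.
The unique satisfying tagging is: Conj Adv Adv Det Det Det.
Rule-by-rule: rule 1 ok; rule 2 ok; rule 3 ok; rule 4 ok.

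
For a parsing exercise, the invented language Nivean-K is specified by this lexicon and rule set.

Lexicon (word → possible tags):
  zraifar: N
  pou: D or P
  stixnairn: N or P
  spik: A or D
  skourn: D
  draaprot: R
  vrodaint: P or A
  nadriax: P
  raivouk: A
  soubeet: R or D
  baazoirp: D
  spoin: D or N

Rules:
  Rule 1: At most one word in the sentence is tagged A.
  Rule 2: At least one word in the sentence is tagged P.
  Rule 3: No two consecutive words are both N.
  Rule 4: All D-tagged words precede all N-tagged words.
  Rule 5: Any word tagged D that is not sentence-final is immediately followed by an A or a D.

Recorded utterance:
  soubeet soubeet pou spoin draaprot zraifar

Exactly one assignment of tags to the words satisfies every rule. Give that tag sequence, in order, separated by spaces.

Candidates per position — 1:soubeet {R,D}; 2:soubeet {R,D}; 3:pou {D,P}; 4:spoin {D,N}; 5:draaprot {R}; 6:zraifar {N}.
Position 1: D is ruled out by rule 5; that leaves R.
Position 2: D is ruled out by rule 5; that leaves R.
Position 3: D is ruled out by rule 2; that leaves P.
Position 4: D is ruled out by rule 5; that leaves N.
That leaves exactly one tagging: R R P N R N.
Rule-by-rule: rule 1 satisfied; rule 2 satisfied; rule 3 satisfied; rule 4 satisfied; rule 5 satisfied.

R R P N R N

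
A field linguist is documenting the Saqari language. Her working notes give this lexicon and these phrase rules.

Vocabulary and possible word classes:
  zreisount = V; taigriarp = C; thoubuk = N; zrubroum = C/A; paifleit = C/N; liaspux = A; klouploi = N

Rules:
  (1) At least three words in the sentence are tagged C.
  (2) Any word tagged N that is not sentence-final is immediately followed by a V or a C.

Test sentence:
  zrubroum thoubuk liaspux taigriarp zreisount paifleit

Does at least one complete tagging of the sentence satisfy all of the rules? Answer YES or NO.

Candidates per position — 1:zrubroum {C,A}; 2:thoubuk {N}; 3:liaspux {A}; 4:taigriarp {C}; 5:zreisount {V}; 6:paifleit {C,N}.
Rule 2 cannot be satisfied by any choice of tags from the lexicon.
So there is no consistent tagging.

NO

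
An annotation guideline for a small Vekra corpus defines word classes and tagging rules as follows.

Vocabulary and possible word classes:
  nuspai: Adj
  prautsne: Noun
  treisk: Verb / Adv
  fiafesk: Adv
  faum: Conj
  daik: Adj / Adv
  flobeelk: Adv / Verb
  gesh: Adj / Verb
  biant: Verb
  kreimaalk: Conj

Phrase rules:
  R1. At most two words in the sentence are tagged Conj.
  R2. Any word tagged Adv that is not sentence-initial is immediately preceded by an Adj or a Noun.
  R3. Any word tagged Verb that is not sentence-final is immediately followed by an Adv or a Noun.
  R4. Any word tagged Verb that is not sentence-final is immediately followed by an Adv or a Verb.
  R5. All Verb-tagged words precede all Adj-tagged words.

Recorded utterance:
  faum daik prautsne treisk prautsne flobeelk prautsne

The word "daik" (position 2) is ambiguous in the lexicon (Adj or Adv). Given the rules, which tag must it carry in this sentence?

Adj

Candidates per position — 1:faum {Conj}; 2:daik {Adj,Adv}; 3:prautsne {Noun}; 4:treisk {Verb,Adv}; 5:prautsne {Noun}; 6:flobeelk {Adv,Verb}; 7:prautsne {Noun}.
Position 2: Adv is ruled out by rule 2; that leaves Adj.
Position 4: Verb is ruled out by rule 4; that leaves Adv.
Position 6: Verb is ruled out by rule 4; that leaves Adv.
That leaves exactly one tagging: Conj Adj Noun Adv Noun Adv Noun.
Check: rule 1 ok; rule 2 ok; rule 3 ok; rule 4 ok; rule 5 ok.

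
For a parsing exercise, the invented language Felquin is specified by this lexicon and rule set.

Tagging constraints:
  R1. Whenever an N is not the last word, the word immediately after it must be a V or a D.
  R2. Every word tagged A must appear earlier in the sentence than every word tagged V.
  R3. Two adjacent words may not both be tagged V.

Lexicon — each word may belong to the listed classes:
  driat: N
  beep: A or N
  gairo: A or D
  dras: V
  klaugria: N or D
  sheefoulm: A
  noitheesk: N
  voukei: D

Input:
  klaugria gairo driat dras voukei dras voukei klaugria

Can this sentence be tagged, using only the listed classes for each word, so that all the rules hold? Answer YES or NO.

YES

Candidates per position — 1:klaugria {N,D}; 2:gairo {A,D}; 3:driat {N}; 4:dras {V}; 5:voukei {D}; 6:dras {V}; 7:voukei {D}; 8:klaugria {N,D}.
One satisfying assignment: D D N V D V D D.
Checking: rule 1 satisfied; rule 2 satisfied; rule 3 satisfied.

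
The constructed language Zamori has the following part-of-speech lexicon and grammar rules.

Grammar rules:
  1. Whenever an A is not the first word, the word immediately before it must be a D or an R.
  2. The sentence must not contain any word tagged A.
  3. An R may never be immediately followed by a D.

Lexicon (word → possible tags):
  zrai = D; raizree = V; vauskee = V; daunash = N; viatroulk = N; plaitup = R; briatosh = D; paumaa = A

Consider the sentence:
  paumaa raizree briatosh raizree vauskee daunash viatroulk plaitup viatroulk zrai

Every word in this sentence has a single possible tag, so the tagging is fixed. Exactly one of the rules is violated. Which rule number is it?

2

Fixed tagging: A V D V V N N R N D.
Rule check: R1 holds, R2 violated, R3 holds.
Only rule 2 fails.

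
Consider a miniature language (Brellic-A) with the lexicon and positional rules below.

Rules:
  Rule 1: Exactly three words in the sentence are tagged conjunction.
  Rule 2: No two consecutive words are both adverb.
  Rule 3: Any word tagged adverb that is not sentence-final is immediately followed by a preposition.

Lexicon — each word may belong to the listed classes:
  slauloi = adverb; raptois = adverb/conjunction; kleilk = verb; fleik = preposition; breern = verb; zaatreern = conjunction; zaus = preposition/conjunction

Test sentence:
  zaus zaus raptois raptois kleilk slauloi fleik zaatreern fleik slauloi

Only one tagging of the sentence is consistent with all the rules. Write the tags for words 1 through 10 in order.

preposition preposition conjunction conjunction verb adverb preposition conjunction preposition adverb

Candidates per position — 1:zaus {preposition,conjunction}; 2:zaus {preposition,conjunction}; 3:raptois {adverb,conjunction}; 4:raptois {adverb,conjunction}; 5:kleilk {verb}; 6:slauloi {adverb}; 7:fleik {preposition}; 8:zaatreern {conjunction}; 9:fleik {preposition}; 10:slauloi {adverb}.
Position 3: tagging it adverb would leave rule 3 unsatisfiable, so it must be conjunction.
Position 4: tagging it adverb would leave rule 3 unsatisfiable, so it must be conjunction.
Position 1: tagging it conjunction would leave rule 1 unsatisfiable, so it must be preposition.
Position 2: tagging it conjunction would leave rule 1 unsatisfiable, so it must be preposition.
The unique satisfying tagging is: preposition preposition conjunction conjunction verb adverb preposition conjunction preposition adverb.
Check: rule 1 ✓; rule 2 ✓; rule 3 ✓.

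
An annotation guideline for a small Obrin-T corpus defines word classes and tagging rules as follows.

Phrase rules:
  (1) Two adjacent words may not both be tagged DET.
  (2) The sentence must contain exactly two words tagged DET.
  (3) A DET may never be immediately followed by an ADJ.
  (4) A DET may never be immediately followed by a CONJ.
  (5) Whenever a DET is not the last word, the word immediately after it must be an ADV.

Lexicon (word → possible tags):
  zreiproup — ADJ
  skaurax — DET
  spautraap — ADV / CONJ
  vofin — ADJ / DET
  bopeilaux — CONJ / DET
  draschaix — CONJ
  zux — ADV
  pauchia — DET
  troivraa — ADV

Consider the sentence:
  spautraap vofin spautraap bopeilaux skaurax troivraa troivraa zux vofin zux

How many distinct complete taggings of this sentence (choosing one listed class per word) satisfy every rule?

Candidates per position — 1:spautraap {ADV,CONJ}; 2:vofin {ADJ,DET}; 3:spautraap {ADV,CONJ}; 4:bopeilaux {CONJ,DET}; 5:skaurax {DET}; 6:troivraa {ADV}; 7:troivraa {ADV}; 8:zux {ADV}; 9:vofin {ADJ,DET}; 10:zux {ADV}.
There are 32 candidate sequences in total.
Checking each against the rules leaves 6 sequences.
Count = 6.

6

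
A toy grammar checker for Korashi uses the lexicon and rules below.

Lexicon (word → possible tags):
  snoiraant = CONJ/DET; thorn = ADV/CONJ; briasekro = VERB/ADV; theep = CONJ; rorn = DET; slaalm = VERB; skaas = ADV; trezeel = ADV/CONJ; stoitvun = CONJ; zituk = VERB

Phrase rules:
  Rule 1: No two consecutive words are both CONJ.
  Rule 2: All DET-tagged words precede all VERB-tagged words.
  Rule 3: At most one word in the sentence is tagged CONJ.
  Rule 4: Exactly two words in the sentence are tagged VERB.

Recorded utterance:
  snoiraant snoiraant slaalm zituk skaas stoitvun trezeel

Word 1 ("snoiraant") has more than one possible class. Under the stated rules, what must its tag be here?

Candidates per position — 1:snoiraant {CONJ,DET}; 2:snoiraant {CONJ,DET}; 3:slaalm {VERB}; 4:zituk {VERB}; 5:skaas {ADV}; 6:stoitvun {CONJ}; 7:trezeel {ADV,CONJ}.
Position 1: CONJ is ruled out by rule 3; that leaves DET.
Position 2: CONJ is ruled out by rule 3; that leaves DET.
Position 7: CONJ is ruled out by rule 1; that leaves ADV.
The unique satisfying tagging is: DET DET VERB VERB ADV CONJ ADV.
Checking: rule 1 holds; rule 2 holds; rule 3 holds; rule 4 holds.

DET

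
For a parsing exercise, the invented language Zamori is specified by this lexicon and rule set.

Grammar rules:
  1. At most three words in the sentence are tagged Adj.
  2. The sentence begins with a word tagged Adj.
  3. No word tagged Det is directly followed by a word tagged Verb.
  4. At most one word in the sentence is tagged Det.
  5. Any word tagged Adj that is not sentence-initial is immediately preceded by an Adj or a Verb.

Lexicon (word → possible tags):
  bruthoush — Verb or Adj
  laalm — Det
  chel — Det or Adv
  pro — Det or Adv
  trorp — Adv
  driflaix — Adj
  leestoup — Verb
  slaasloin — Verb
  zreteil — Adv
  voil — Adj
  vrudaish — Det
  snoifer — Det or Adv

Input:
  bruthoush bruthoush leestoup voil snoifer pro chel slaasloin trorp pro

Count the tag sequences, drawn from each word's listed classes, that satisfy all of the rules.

Candidates per position — 1:bruthoush {Verb,Adj}; 2:bruthoush {Verb,Adj}; 3:leestoup {Verb}; 4:voil {Adj}; 5:snoifer {Det,Adv}; 6:pro {Det,Adv}; 7:chel {Det,Adv}; 8:slaasloin {Verb}; 9:trorp {Adv}; 10:pro {Det,Adv}.
There are 64 candidate sequences in total.
Checking each against the rules leaves 8 sequences.
Count = 8.

8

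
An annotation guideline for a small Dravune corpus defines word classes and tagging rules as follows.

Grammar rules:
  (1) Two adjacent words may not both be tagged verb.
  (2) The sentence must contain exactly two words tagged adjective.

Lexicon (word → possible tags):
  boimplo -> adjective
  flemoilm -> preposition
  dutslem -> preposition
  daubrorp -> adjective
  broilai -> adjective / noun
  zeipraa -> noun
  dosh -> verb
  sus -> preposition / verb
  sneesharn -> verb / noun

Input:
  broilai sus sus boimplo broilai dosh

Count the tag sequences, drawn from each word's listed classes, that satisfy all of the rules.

6

Candidates per position — 1:broilai {adjective,noun}; 2:sus {preposition,verb}; 3:sus {preposition,verb}; 4:boimplo {adjective}; 5:broilai {adjective,noun}; 6:dosh {verb}.
There are 16 candidate sequences in total.
Checking each against the rules leaves 6 sequences.
Count = 6.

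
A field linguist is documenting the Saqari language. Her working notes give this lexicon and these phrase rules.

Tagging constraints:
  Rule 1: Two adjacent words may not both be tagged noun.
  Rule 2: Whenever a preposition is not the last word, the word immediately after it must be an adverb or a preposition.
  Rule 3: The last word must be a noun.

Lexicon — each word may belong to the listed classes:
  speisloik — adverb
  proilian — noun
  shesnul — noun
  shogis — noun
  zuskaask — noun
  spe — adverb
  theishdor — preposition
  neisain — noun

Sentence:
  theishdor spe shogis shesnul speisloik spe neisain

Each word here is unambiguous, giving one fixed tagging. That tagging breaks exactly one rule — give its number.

1

Fixed tagging: preposition adverb noun noun adverb adverb noun.
Rule check: R1 fail, R2 pass, R3 pass.
Only rule 1 fails.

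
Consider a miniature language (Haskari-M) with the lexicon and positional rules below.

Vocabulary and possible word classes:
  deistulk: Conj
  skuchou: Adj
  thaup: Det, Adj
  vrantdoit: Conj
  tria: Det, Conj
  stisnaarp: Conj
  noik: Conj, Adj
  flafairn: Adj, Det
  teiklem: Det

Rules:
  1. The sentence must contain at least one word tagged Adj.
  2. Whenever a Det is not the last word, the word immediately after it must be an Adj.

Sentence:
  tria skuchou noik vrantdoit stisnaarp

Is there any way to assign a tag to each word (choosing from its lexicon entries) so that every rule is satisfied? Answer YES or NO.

YES

Candidates per position — 1:tria {Det,Conj}; 2:skuchou {Adj}; 3:noik {Conj,Adj}; 4:vrantdoit {Conj}; 5:stisnaarp {Conj}.
One satisfying assignment: Det Adj Conj Conj Conj.
Verifying each rule — rule 1 ok; rule 2 ok.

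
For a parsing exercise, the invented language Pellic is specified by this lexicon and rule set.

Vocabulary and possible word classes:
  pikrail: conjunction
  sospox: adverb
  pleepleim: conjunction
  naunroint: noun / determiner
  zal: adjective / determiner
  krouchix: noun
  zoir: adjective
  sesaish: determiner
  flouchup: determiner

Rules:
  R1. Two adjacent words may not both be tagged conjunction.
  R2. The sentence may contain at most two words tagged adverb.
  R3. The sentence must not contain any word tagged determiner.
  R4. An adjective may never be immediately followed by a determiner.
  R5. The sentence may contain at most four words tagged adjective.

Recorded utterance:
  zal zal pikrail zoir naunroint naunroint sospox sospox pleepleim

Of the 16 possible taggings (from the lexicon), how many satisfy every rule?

1

Candidates per position — 1:zal {adjective,determiner}; 2:zal {adjective,determiner}; 3:pikrail {conjunction}; 4:zoir {adjective}; 5:naunroint {noun,determiner}; 6:naunroint {noun,determiner}; 7:sospox {adverb}; 8:sospox {adverb}; 9:pleepleim {conjunction}.
There are 16 candidate sequences in total.
The sequences that satisfy every rule: adjective adjective conjunction adjective noun noun adverb adverb conjunction.
Count = 1.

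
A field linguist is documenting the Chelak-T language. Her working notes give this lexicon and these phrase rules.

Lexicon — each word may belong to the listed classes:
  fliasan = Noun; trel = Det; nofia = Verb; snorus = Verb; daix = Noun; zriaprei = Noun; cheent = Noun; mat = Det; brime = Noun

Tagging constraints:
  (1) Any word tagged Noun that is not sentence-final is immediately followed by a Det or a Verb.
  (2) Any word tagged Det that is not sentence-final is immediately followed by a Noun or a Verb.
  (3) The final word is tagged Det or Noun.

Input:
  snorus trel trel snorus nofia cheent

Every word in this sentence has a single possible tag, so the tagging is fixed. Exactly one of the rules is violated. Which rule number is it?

Fixed tagging: Verb Det Det Verb Verb Noun.
Applying the rules: R1 ✓, R2 ✗, R3 ✓.
Only rule 2 fails.

2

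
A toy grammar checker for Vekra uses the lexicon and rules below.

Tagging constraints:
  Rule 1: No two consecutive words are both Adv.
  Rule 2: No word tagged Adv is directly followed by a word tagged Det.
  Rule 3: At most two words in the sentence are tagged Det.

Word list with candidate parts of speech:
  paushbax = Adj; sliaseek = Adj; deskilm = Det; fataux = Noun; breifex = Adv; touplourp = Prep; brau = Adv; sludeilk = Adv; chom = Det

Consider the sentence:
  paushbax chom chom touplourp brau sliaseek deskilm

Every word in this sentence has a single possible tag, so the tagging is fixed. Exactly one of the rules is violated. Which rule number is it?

3

Fixed tagging: Adj Det Det Prep Adv Adj Det.
Checking each rule: R1 pass, R2 pass, R3 fail.
Only rule 3 fails.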